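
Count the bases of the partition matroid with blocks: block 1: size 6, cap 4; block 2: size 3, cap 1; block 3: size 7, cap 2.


A basis picks exactly ci elements from block i.
Number of bases = product of C(|Si|, ci).
= C(6,4) * C(3,1) * C(7,2)
= 15 * 3 * 21
= 945.

945


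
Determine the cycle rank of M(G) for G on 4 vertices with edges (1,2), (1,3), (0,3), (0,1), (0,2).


Cycle rank (nullity) = |E| - r(M) = |E| - (|V| - c).
|E| = 5, |V| = 4, c = 1.
Nullity = 5 - (4 - 1) = 5 - 3 = 2.

2


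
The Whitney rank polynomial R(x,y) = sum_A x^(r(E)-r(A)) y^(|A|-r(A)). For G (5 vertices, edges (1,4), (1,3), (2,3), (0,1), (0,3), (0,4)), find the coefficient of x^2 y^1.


R(x,y) = sum over A in 2^E of x^(r(E)-r(A)) * y^(|A|-r(A)).
G has 5 vertices, 6 edges. r(E) = 4.
Enumerate all 2^6 = 64 subsets.
Count subsets with r(E)-r(A)=2 and |A|-r(A)=1: 2.

2


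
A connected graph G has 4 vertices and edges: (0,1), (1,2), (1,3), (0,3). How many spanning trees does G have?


By Kirchhoff's matrix tree theorem, the number of spanning trees equals
the determinant of any cofactor of the Laplacian matrix L.
G has 4 vertices and 4 edges.
Computing the (3 x 3) cofactor determinant gives 3.

3


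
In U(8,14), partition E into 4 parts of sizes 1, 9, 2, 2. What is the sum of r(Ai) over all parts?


r(Ai) = min(|Ai|, 8) for each part.
Sum = min(1,8) + min(9,8) + min(2,8) + min(2,8)
    = 1 + 8 + 2 + 2
    = 13.

13


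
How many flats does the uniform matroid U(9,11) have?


Flats of U(9,11): every subset of size < 9 is a flat, plus E itself.
Count = C(11,0) + C(11,1) + C(11,2) + C(11,3) + C(11,4) + C(11,5) + C(11,6) + C(11,7) + C(11,8) + 1
     = 1 + 11 + 55 + 165 + 330 + 462 + 462 + 330 + 165 + 1
     = 1982.

1982


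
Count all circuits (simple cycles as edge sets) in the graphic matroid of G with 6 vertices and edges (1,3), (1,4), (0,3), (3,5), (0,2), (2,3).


A circuit in a graphic matroid = edge set of a simple cycle.
G has 6 vertices and 6 edges.
Enumerating all minimal edge subsets forming cycles...
Total circuits found: 1.

1


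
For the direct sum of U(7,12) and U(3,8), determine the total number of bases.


Bases of a direct sum M1 + M2: |B| = |B(M1)| * |B(M2)|.
|B(U(7,12))| = C(12,7) = 792.
|B(U(3,8))| = C(8,3) = 56.
Total bases = 792 * 56 = 44352.

44352


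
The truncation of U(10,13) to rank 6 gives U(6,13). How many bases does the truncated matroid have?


Truncating U(10,13) to rank 6 gives U(6,13).
Bases of U(6,13) are all 6-element subsets of 13 elements.
Number of bases = C(13,6) = 1716.

1716


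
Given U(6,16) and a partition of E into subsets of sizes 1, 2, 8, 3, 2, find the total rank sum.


r(Ai) = min(|Ai|, 6) for each part.
Sum = min(1,6) + min(2,6) + min(8,6) + min(3,6) + min(2,6)
    = 1 + 2 + 6 + 3 + 2
    = 14.

14


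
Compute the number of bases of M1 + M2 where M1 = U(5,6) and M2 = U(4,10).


Bases of a direct sum M1 + M2: |B| = |B(M1)| * |B(M2)|.
|B(U(5,6))| = C(6,5) = 6.
|B(U(4,10))| = C(10,4) = 210.
Total bases = 6 * 210 = 1260.

1260


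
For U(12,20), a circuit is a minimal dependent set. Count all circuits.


In U(12,20), circuits are the (13)-element subsets.
Any set of 13 elements is dependent, and removing any one element gives
an independent set of size 12, so it is a minimal dependent set.
Number of circuits = C(20,13) = 77520.

77520


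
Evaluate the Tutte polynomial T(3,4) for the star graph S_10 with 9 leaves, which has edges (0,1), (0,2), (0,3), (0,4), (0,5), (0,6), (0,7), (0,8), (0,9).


A star on 10 vertices is a tree with 9 edges.
T(x,y) = x^(9) for any tree.
T(3,4) = 3^9 = 19683.

19683


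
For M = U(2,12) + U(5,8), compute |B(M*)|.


(M1+M2)* = M1* + M2*.
M1* = U(10,12), bases: C(12,10) = 66.
M2* = U(3,8), bases: C(8,3) = 56.
|B(M*)| = 66 * 56 = 3696.

3696


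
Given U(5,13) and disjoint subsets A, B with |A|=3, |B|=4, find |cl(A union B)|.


|A union B| = 3 + 4 = 7 (disjoint).
In U(5,13), cl(S) = S if |S| < 5, else cl(S) = E.
Since 7 >= 5, cl(A union B) = E.
|cl(A union B)| = 13.

13


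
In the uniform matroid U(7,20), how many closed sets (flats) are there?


Flats of U(7,20): every subset of size < 7 is a flat, plus E itself.
Count = C(20,0) + C(20,1) + C(20,2) + C(20,3) + C(20,4) + C(20,5) + C(20,6) + 1
     = 1 + 20 + 190 + 1140 + 4845 + 15504 + 38760 + 1
     = 60461.

60461


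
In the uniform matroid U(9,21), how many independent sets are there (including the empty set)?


Independent sets of U(9,21) are all subsets of size <= 9.
Count = (21 choose 0) + (21 choose 1) + (21 choose 2) + (21 choose 3) + (21 choose 4) + (21 choose 5) + (21 choose 6) + (21 choose 7) + (21 choose 8) + (21 choose 9)
     = 1 + 21 + 210 + 1330 + 5985 + 20349 + 54264 + 116280 + 203490 + 293930
     = 695860.

695860


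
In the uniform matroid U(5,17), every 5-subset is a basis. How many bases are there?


Bases of U(5,17) are all 5-element subsets of the 17-element ground set.
Number of bases = C(17,5).
C(17,5) = 6188.

6188


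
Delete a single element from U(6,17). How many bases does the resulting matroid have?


Deleting e from U(6,17) gives U(6,16) since n > r.
Bases of U(6,16) = C(16,6) = 16! / (6! * 10!) = 8008.

8008


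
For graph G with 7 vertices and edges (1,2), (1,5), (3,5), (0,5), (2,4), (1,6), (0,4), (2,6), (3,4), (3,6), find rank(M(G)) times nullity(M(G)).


r(M) = |V| - c = 7 - 1 = 6.
nullity = |E| - r(M) = 10 - 6 = 4.
Product = 6 * 4 = 24.

24


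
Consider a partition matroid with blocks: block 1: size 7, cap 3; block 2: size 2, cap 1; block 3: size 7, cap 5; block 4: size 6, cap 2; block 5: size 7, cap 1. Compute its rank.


Rank of a partition matroid = sum of min(|Si|, ci) for each block.
= min(7,3) + min(2,1) + min(7,5) + min(6,2) + min(7,1)
= 3 + 1 + 5 + 2 + 1
= 12.

12


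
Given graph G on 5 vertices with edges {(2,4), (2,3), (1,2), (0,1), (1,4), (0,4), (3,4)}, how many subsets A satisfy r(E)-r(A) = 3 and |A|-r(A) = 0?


R(x,y) = sum over A in 2^E of x^(r(E)-r(A)) * y^(|A|-r(A)).
G has 5 vertices, 7 edges. r(E) = 4.
Enumerate all 2^7 = 128 subsets.
Count subsets with r(E)-r(A)=3 and |A|-r(A)=0: 7.

7


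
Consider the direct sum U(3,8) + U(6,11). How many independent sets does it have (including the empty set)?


For a direct sum, |I(M1+M2)| = |I(M1)| * |I(M2)|.
|I(U(3,8))| = sum C(8,k) for k=0..3 = 93.
|I(U(6,11))| = sum C(11,k) for k=0..6 = 1486.
Total = 93 * 1486 = 138198.

138198


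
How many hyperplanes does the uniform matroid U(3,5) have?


Hyperplanes of U(3,5) are flats of rank 2.
In a uniform matroid, these are exactly the (2)-element subsets.
Count = C(5,2) = 5! / (2! * 3!) = 10.

10


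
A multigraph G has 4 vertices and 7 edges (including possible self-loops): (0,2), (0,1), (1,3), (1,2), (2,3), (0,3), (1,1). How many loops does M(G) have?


In a graphic matroid, a loop is a self-loop edge (u,u) with rank 0.
Examining all 7 edges for self-loops...
Self-loops found: (1,1)
Number of loops = 1.

1


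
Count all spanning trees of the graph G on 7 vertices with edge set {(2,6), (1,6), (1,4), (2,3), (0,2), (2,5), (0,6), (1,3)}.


By Kirchhoff's matrix tree theorem, the number of spanning trees equals
the determinant of any cofactor of the Laplacian matrix L.
G has 7 vertices and 8 edges.
Computing the (6 x 6) cofactor determinant gives 11.

11


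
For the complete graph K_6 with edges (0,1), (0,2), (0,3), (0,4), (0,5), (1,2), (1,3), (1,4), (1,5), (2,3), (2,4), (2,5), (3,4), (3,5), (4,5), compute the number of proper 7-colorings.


P(K_6, k) = k(k-1)(k-2)...(k-5).
P(7) = (7) * (6) * (5) * (4) * (3) * (2) = 5040.

5040


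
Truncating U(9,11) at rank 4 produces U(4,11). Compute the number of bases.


Truncating U(9,11) to rank 4 gives U(4,11).
Bases of U(4,11) are all 4-element subsets of 11 elements.
Number of bases = C(11,4) = (11 * 10 * 9 * 8) / (1 * 2 * 3 * 4) = 330.

330


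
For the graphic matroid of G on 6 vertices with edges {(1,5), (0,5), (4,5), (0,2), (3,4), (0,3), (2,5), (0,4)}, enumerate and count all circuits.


A circuit in a graphic matroid = edge set of a simple cycle.
G has 6 vertices and 8 edges.
Enumerating all minimal edge subsets forming cycles...
Total circuits found: 6.

6


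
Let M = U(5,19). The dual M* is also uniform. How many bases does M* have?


The dual of U(r,n) is U(n-r, n) = U(14,19).
Bases of U(14,19) are all (14)-element subsets.
|B(M*)| = (19 choose 14) = 11628.

11628


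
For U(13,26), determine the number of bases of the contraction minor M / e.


Contracting e from U(13,26) gives U(12,25).
Bases of U(12,25) = (25 choose 12) = 5200300.

5200300


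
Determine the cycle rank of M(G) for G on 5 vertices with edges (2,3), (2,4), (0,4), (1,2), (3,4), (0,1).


Cycle rank (nullity) = |E| - r(M) = |E| - (|V| - c).
|E| = 6, |V| = 5, c = 1.
Nullity = 6 - (5 - 1) = 6 - 4 = 2.

2


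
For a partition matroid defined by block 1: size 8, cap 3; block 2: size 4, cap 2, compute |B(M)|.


A basis picks exactly ci elements from block i.
Number of bases = product of C(|Si|, ci).
= C(8,3) * C(4,2)
= 56 * 6
= 336.

336


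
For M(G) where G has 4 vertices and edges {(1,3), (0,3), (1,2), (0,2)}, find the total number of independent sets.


An independent set in a graphic matroid is an acyclic edge subset.
G has 4 vertices and 4 edges.
Enumerate all 2^4 = 16 subsets, checking for acyclicity.
Total independent sets = 15.

15


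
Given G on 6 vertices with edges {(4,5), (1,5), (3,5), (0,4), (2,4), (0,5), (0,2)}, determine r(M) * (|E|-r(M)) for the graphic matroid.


r(M) = |V| - c = 6 - 1 = 5.
nullity = |E| - r(M) = 7 - 5 = 2.
Product = 5 * 2 = 10.

10


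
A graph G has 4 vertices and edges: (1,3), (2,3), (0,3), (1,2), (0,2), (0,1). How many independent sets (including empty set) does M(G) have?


An independent set in a graphic matroid is an acyclic edge subset.
G has 4 vertices and 6 edges.
Enumerate all 2^6 = 64 subsets, checking for acyclicity.
Total independent sets = 38.

38


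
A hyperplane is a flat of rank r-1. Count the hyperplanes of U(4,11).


Hyperplanes of U(4,11) are flats of rank 3.
In a uniform matroid, these are exactly the (3)-element subsets.
Count = C(11,3) = 11! / (3! * 8!) = 165.

165


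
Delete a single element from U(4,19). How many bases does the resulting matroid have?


Deleting e from U(4,19) gives U(4,18) since n > r.
Bases of U(4,18) = C(18,4) = 18! / (4! * 14!) = 3060.

3060


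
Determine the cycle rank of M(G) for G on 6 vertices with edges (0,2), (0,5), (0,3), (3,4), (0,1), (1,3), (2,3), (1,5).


Cycle rank (nullity) = |E| - r(M) = |E| - (|V| - c).
|E| = 8, |V| = 6, c = 1.
Nullity = 8 - (6 - 1) = 8 - 5 = 3.

3


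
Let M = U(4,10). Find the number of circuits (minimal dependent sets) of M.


In U(4,10), circuits are the (5)-element subsets.
Any set of 5 elements is dependent, and removing any one element gives
an independent set of size 4, so it is a minimal dependent set.
Number of circuits = C(10,5) = 10! / (5! * 5!) = 252.

252


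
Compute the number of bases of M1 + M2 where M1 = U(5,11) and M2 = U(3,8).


Bases of a direct sum M1 + M2: |B| = |B(M1)| * |B(M2)|.
|B(U(5,11))| = C(11,5) = 462.
|B(U(3,8))| = C(8,3) = 56.
Total bases = 462 * 56 = 25872.

25872


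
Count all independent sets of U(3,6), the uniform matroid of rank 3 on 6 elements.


Independent sets of U(3,6) are all subsets of size <= 3.
Count = C(6,0) + C(6,1) + C(6,2) + C(6,3)
     = 1 + 6 + 15 + 20
     = 42.

42


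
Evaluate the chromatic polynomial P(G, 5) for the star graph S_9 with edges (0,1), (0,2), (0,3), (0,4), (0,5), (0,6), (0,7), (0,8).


P(tree, k) = k * (k-1)^(8) for any tree on 9 vertices.
P(5) = 5 * 4^8 = 5 * 65536 = 327680.

327680


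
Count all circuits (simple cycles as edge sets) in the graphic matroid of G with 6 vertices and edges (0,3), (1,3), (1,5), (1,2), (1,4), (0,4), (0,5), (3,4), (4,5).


A circuit in a graphic matroid = edge set of a simple cycle.
G has 6 vertices and 9 edges.
Enumerating all minimal edge subsets forming cycles...
Total circuits found: 13.

13


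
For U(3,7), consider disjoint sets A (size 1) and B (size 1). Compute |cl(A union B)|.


|A union B| = 1 + 1 = 2 (disjoint).
In U(3,7), cl(S) = S if |S| < 3, else cl(S) = E.
Since 2 < 3, cl(A union B) = A union B.
|cl(A union B)| = 2.

2


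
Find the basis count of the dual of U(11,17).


The dual of U(r,n) is U(n-r, n) = U(6,17).
Bases of U(6,17) are all (6)-element subsets.
|B(M*)| = (17 choose 6) = 12376.

12376


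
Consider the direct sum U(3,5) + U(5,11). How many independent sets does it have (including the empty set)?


For a direct sum, |I(M1+M2)| = |I(M1)| * |I(M2)|.
|I(U(3,5))| = sum C(5,k) for k=0..3 = 26.
|I(U(5,11))| = sum C(11,k) for k=0..5 = 1024.
Total = 26 * 1024 = 26624.

26624


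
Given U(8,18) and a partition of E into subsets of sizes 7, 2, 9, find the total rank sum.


r(Ai) = min(|Ai|, 8) for each part.
Sum = min(7,8) + min(2,8) + min(9,8)
    = 7 + 2 + 8
    = 17.

17


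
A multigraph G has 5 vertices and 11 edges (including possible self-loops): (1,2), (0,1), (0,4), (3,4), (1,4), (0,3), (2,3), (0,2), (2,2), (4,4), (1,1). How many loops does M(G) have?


In a graphic matroid, a loop is a self-loop edge (u,u) with rank 0.
Examining all 11 edges for self-loops...
Self-loops found: (2,2), (4,4), (1,1)
Number of loops = 3.

3


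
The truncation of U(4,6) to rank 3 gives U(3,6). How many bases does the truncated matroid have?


Truncating U(4,6) to rank 3 gives U(3,6).
Bases of U(3,6) are all 3-element subsets of 6 elements.
Number of bases = C(6,3) = (6 * 5 * 4) / (1 * 2 * 3) = 20.

20


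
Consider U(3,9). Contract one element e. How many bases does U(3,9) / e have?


Contracting e from U(3,9) gives U(2,8).
Bases of U(2,8) = C(8,2) = (8 * 7) / (1 * 2) = 28.

28


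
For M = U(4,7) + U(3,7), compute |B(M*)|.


(M1+M2)* = M1* + M2*.
M1* = U(3,7), bases: C(7,3) = 35.
M2* = U(4,7), bases: C(7,4) = 35.
|B(M*)| = 35 * 35 = 1225.

1225


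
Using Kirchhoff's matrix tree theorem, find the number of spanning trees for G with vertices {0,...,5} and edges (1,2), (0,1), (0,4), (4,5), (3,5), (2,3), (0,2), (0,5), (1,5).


By Kirchhoff's matrix tree theorem, the number of spanning trees equals
the determinant of any cofactor of the Laplacian matrix L.
G has 6 vertices and 9 edges.
Computing the (5 x 5) cofactor determinant gives 61.

61


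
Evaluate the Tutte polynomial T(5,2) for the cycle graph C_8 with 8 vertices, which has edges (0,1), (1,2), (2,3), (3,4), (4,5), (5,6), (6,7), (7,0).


T(C_8; x,y) = x + x^2 + ... + x^(7) + y.
T(5,2) = 5^1 + 5^2 + 5^3 + 5^4 + 5^5 + 5^6 + 5^7 + 2
= 5 + 25 + 125 + 625 + 3125 + 15625 + 78125 + 2
= 97657.

97657


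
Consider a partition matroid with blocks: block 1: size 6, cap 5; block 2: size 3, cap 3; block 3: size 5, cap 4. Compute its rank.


Rank of a partition matroid = sum of min(|Si|, ci) for each block.
= min(6,5) + min(3,3) + min(5,4)
= 5 + 3 + 4
= 12.

12


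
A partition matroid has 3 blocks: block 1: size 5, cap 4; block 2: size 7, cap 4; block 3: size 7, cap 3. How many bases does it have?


A basis picks exactly ci elements from block i.
Number of bases = product of C(|Si|, ci).
= C(5,4) * C(7,4) * C(7,3)
= 5 * 35 * 35
= 6125.

6125


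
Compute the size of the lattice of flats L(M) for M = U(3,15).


Flats of U(3,15): every subset of size < 3 is a flat, plus E itself.
Count = (15 choose 0) + (15 choose 1) + (15 choose 2) + 1
     = 1 + 15 + 105 + 1
     = 122.

122


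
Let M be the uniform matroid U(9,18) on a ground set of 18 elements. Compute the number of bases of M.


Bases of U(9,18) are all 9-element subsets of the 18-element ground set.
Number of bases = C(18,9).
C(18,9) = 48620.

48620


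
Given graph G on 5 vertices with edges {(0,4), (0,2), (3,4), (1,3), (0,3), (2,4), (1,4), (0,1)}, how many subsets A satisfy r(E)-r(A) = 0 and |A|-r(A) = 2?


R(x,y) = sum over A in 2^E of x^(r(E)-r(A)) * y^(|A|-r(A)).
G has 5 vertices, 8 edges. r(E) = 4.
Enumerate all 2^8 = 256 subsets.
Count subsets with r(E)-r(A)=0 and |A|-r(A)=2: 27.

27


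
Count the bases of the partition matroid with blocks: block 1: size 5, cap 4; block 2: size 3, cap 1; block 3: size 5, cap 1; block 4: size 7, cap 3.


A basis picks exactly ci elements from block i.
Number of bases = product of C(|Si|, ci).
= C(5,4) * C(3,1) * C(5,1) * C(7,3)
= 5 * 3 * 5 * 35
= 2625.

2625


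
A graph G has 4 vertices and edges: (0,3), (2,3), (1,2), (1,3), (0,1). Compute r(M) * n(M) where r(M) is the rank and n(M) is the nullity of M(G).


r(M) = |V| - c = 4 - 1 = 3.
nullity = |E| - r(M) = 5 - 3 = 2.
Product = 3 * 2 = 6.

6


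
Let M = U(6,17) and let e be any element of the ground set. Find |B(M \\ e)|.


Deleting e from U(6,17) gives U(6,16) since n > r.
Bases of U(6,16) = (16 choose 6) = 8008.

8008


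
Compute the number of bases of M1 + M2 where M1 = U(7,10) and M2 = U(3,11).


Bases of a direct sum M1 + M2: |B| = |B(M1)| * |B(M2)|.
|B(U(7,10))| = C(10,7) = 120.
|B(U(3,11))| = C(11,3) = 165.
Total bases = 120 * 165 = 19800.

19800


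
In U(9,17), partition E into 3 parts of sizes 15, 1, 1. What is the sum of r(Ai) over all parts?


r(Ai) = min(|Ai|, 9) for each part.
Sum = min(15,9) + min(1,9) + min(1,9)
    = 9 + 1 + 1
    = 11.

11


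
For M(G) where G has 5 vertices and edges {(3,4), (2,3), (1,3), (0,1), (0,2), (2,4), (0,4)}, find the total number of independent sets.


An independent set in a graphic matroid is an acyclic edge subset.
G has 5 vertices and 7 edges.
Enumerate all 2^7 = 128 subsets, checking for acyclicity.
Total independent sets = 86.

86


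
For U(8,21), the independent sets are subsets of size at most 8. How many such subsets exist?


Independent sets of U(8,21) are all subsets of size <= 8.
Count = C(21,0) + C(21,1) + C(21,2) + C(21,3) + C(21,4) + C(21,5) + C(21,6) + C(21,7) + C(21,8)
     = 1 + 21 + 210 + 1330 + 5985 + 20349 + 54264 + 116280 + 203490
     = 401930.

401930


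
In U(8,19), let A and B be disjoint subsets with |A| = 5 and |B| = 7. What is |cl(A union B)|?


|A union B| = 5 + 7 = 12 (disjoint).
In U(8,19), cl(S) = S if |S| < 8, else cl(S) = E.
Since 12 >= 8, cl(A union B) = E.
|cl(A union B)| = 19.

19


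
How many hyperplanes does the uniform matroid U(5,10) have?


Hyperplanes of U(5,10) are flats of rank 4.
In a uniform matroid, these are exactly the (4)-element subsets.
Count = (10 choose 4) = 210.

210


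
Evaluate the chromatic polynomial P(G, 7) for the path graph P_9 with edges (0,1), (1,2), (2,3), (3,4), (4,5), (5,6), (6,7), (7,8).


P(P_9, k) = k * (k-1)^(8).
P(7) = 7 * 6^8 = 7 * 1679616 = 11757312.

11757312


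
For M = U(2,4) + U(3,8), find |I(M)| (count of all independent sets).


For a direct sum, |I(M1+M2)| = |I(M1)| * |I(M2)|.
|I(U(2,4))| = sum C(4,k) for k=0..2 = 11.
|I(U(3,8))| = sum C(8,k) for k=0..3 = 93.
Total = 11 * 93 = 1023.

1023


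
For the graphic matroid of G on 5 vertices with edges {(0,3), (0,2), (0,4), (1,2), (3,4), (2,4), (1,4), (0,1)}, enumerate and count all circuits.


A circuit in a graphic matroid = edge set of a simple cycle.
G has 5 vertices and 8 edges.
Enumerating all minimal edge subsets forming cycles...
Total circuits found: 12.

12


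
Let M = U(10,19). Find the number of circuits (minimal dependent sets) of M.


In U(10,19), circuits are the (11)-element subsets.
Any set of 11 elements is dependent, and removing any one element gives
an independent set of size 10, so it is a minimal dependent set.
Number of circuits = C(19,11) = 19! / (11! * 8!) = 75582.

75582


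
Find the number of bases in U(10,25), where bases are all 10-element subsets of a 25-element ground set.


Bases of U(10,25) are all 10-element subsets of the 25-element ground set.
Number of bases = C(25,10).
(25 choose 10) = 3268760.

3268760


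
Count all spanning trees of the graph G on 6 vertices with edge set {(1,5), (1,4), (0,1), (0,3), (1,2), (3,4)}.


By Kirchhoff's matrix tree theorem, the number of spanning trees equals
the determinant of any cofactor of the Laplacian matrix L.
G has 6 vertices and 6 edges.
Computing the (5 x 5) cofactor determinant gives 4.

4


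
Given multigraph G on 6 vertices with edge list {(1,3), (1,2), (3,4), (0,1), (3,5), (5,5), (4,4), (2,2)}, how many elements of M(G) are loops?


In a graphic matroid, a loop is a self-loop edge (u,u) with rank 0.
Examining all 8 edges for self-loops...
Self-loops found: (5,5), (4,4), (2,2)
Number of loops = 3.

3


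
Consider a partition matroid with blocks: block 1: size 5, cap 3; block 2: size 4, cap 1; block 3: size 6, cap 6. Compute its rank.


Rank of a partition matroid = sum of min(|Si|, ci) for each block.
= min(5,3) + min(4,1) + min(6,6)
= 3 + 1 + 6
= 10.

10


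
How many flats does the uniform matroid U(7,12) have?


Flats of U(7,12): every subset of size < 7 is a flat, plus E itself.
Count = C(12,0) + C(12,1) + C(12,2) + C(12,3) + C(12,4) + C(12,5) + C(12,6) + 1
     = 1 + 12 + 66 + 220 + 495 + 792 + 924 + 1
     = 2511.

2511


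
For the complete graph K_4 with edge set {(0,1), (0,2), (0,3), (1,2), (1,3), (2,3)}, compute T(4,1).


T(K_4; x,y) = x^3 + 3x^2 + 4xy + 2x + y^3 + 3y^2 + 2y.
Substituting x=4, y=1:
= 64 + 48 + 16 + 8 + 1 + 3 + 2
= 142.

142


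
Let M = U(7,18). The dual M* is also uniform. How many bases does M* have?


The dual of U(r,n) is U(n-r, n) = U(11,18).
Bases of U(11,18) are all (11)-element subsets.
|B(M*)| = C(18,11) = 31824.

31824


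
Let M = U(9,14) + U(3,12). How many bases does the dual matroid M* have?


(M1+M2)* = M1* + M2*.
M1* = U(5,14), bases: C(14,5) = 2002.
M2* = U(9,12), bases: C(12,9) = 220.
|B(M*)| = 2002 * 220 = 440440.

440440


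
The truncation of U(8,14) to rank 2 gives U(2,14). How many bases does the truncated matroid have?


Truncating U(8,14) to rank 2 gives U(2,14).
Bases of U(2,14) are all 2-element subsets of 14 elements.
Number of bases = C(14,2) = 14! / (2! * 12!) = 91.

91


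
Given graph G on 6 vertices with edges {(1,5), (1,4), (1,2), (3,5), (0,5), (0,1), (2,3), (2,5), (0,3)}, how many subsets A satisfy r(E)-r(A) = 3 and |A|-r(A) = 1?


R(x,y) = sum over A in 2^E of x^(r(E)-r(A)) * y^(|A|-r(A)).
G has 6 vertices, 9 edges. r(E) = 5.
Enumerate all 2^9 = 512 subsets.
Count subsets with r(E)-r(A)=3 and |A|-r(A)=1: 4.

4


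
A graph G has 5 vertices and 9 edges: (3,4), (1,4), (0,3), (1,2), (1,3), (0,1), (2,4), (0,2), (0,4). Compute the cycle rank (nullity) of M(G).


Cycle rank (nullity) = |E| - r(M) = |E| - (|V| - c).
|E| = 9, |V| = 5, c = 1.
Nullity = 9 - (5 - 1) = 9 - 4 = 5.

5


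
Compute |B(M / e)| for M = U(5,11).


Contracting e from U(5,11) gives U(4,10).
Bases of U(4,10) = (10 choose 4) = 210.

210


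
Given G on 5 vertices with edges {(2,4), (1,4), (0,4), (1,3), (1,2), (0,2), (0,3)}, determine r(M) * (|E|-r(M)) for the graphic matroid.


r(M) = |V| - c = 5 - 1 = 4.
nullity = |E| - r(M) = 7 - 4 = 3.
Product = 4 * 3 = 12.

12


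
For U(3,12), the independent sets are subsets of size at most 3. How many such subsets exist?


Independent sets of U(3,12) are all subsets of size <= 3.
Count = C(12,0) + C(12,1) + C(12,2) + C(12,3)
     = 1 + 12 + 66 + 220
     = 299.

299


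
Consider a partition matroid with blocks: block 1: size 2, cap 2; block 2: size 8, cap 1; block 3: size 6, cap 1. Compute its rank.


Rank of a partition matroid = sum of min(|Si|, ci) for each block.
= min(2,2) + min(8,1) + min(6,1)
= 2 + 1 + 1
= 4.

4


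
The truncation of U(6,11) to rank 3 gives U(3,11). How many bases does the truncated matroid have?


Truncating U(6,11) to rank 3 gives U(3,11).
Bases of U(3,11) are all 3-element subsets of 11 elements.
Number of bases = C(11,3) = (11 * 10 * 9) / (1 * 2 * 3) = 165.

165


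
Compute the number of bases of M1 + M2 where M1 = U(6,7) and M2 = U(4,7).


Bases of a direct sum M1 + M2: |B| = |B(M1)| * |B(M2)|.
|B(U(6,7))| = C(7,6) = 7.
|B(U(4,7))| = C(7,4) = 35.
Total bases = 7 * 35 = 245.

245


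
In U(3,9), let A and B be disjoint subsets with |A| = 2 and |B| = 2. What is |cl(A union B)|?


|A union B| = 2 + 2 = 4 (disjoint).
In U(3,9), cl(S) = S if |S| < 3, else cl(S) = E.
Since 4 >= 3, cl(A union B) = E.
|cl(A union B)| = 9.

9


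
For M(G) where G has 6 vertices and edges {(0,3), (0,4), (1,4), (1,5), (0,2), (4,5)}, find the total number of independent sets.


An independent set in a graphic matroid is an acyclic edge subset.
G has 6 vertices and 6 edges.
Enumerate all 2^6 = 64 subsets, checking for acyclicity.
Total independent sets = 56.

56


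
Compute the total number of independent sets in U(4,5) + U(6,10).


For a direct sum, |I(M1+M2)| = |I(M1)| * |I(M2)|.
|I(U(4,5))| = sum C(5,k) for k=0..4 = 31.
|I(U(6,10))| = sum C(10,k) for k=0..6 = 848.
Total = 31 * 848 = 26288.

26288


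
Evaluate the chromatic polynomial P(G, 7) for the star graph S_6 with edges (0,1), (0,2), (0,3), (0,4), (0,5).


P(tree, k) = k * (k-1)^(5) for any tree on 6 vertices.
P(7) = 7 * 6^5 = 7 * 7776 = 54432.

54432


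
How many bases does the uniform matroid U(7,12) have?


Bases of U(7,12) are all 7-element subsets of the 12-element ground set.
Number of bases = C(12,7).
C(12,7) = 792.

792


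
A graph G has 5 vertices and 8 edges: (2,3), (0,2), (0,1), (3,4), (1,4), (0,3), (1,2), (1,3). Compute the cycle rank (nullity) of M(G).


Cycle rank (nullity) = |E| - r(M) = |E| - (|V| - c).
|E| = 8, |V| = 5, c = 1.
Nullity = 8 - (5 - 1) = 8 - 4 = 4.

4


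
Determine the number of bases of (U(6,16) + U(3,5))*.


(M1+M2)* = M1* + M2*.
M1* = U(10,16), bases: C(16,10) = 8008.
M2* = U(2,5), bases: C(5,2) = 10.
|B(M*)| = 8008 * 10 = 80080.

80080


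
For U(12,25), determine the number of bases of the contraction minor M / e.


Contracting e from U(12,25) gives U(11,24).
Bases of U(11,24) = (24 choose 11) = 2496144.

2496144


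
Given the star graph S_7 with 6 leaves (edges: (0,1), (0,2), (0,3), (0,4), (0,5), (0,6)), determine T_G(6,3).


A star on 7 vertices is a tree with 6 edges.
T(x,y) = x^(6) for any tree.
T(6,3) = 6^6 = 46656.

46656


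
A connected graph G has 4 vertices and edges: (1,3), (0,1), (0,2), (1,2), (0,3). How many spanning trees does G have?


By Kirchhoff's matrix tree theorem, the number of spanning trees equals
the determinant of any cofactor of the Laplacian matrix L.
G has 4 vertices and 5 edges.
Computing the (3 x 3) cofactor determinant gives 8.

8


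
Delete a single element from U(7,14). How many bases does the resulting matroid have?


Deleting e from U(7,14) gives U(7,13) since n > r.
Bases of U(7,13) = (13 choose 7) = 1716.

1716


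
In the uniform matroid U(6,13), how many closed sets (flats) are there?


Flats of U(6,13): every subset of size < 6 is a flat, plus E itself.
Count = (13 choose 0) + (13 choose 1) + (13 choose 2) + (13 choose 3) + (13 choose 4) + (13 choose 5) + 1
     = 1 + 13 + 78 + 286 + 715 + 1287 + 1
     = 2381.

2381


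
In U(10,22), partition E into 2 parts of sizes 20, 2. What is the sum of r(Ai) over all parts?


r(Ai) = min(|Ai|, 10) for each part.
Sum = min(20,10) + min(2,10)
    = 10 + 2
    = 12.

12


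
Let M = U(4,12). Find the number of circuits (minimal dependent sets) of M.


In U(4,12), circuits are the (5)-element subsets.
Any set of 5 elements is dependent, and removing any one element gives
an independent set of size 4, so it is a minimal dependent set.
Number of circuits = C(12,5) = 12! / (5! * 7!) = 792.

792


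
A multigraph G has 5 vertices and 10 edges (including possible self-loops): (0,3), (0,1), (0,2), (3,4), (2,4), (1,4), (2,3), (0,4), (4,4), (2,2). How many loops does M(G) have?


In a graphic matroid, a loop is a self-loop edge (u,u) with rank 0.
Examining all 10 edges for self-loops...
Self-loops found: (4,4), (2,2)
Number of loops = 2.

2


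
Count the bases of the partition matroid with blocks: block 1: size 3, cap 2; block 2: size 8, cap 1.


A basis picks exactly ci elements from block i.
Number of bases = product of C(|Si|, ci).
= C(3,2) * C(8,1)
= 3 * 8
= 24.

24


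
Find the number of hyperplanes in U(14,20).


Hyperplanes of U(14,20) are flats of rank 13.
In a uniform matroid, these are exactly the (13)-element subsets.
Count = C(20,13) = 77520.

77520


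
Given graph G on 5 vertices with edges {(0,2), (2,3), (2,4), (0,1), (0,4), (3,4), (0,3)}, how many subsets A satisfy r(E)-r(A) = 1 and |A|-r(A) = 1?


R(x,y) = sum over A in 2^E of x^(r(E)-r(A)) * y^(|A|-r(A)).
G has 5 vertices, 7 edges. r(E) = 4.
Enumerate all 2^7 = 128 subsets.
Count subsets with r(E)-r(A)=1 and |A|-r(A)=1: 19.

19


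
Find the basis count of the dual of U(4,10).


The dual of U(r,n) is U(n-r, n) = U(6,10).
Bases of U(6,10) are all (6)-element subsets.
|B(M*)| = C(10,6) = 10! / (6! * 4!) = 210.

210


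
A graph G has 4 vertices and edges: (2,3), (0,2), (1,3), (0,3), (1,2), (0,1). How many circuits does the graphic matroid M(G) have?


A circuit in a graphic matroid = edge set of a simple cycle.
G has 4 vertices and 6 edges.
Enumerating all minimal edge subsets forming cycles...
Total circuits found: 7.

7


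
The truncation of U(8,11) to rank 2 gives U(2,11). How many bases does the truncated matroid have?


Truncating U(8,11) to rank 2 gives U(2,11).
Bases of U(2,11) are all 2-element subsets of 11 elements.
Number of bases = C(11,2) = (11 * 10) / (1 * 2) = 55.

55


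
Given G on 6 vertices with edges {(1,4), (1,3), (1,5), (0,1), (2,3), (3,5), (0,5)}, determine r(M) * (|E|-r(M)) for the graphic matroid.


r(M) = |V| - c = 6 - 1 = 5.
nullity = |E| - r(M) = 7 - 5 = 2.
Product = 5 * 2 = 10.

10


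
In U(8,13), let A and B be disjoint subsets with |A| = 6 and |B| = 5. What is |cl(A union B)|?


|A union B| = 6 + 5 = 11 (disjoint).
In U(8,13), cl(S) = S if |S| < 8, else cl(S) = E.
Since 11 >= 8, cl(A union B) = E.
|cl(A union B)| = 13.

13


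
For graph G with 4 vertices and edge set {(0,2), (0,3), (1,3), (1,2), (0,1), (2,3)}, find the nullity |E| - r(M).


Cycle rank (nullity) = |E| - r(M) = |E| - (|V| - c).
|E| = 6, |V| = 4, c = 1.
Nullity = 6 - (4 - 1) = 6 - 3 = 3.

3


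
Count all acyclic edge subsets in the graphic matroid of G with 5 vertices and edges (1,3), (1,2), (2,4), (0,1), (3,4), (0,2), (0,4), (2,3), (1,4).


An independent set in a graphic matroid is an acyclic edge subset.
G has 5 vertices and 9 edges.
Enumerate all 2^9 = 512 subsets, checking for acyclicity.
Total independent sets = 198.

198


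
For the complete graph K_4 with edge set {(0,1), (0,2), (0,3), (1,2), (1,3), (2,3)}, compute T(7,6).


T(K_4; x,y) = x^3 + 3x^2 + 4xy + 2x + y^3 + 3y^2 + 2y.
Substituting x=7, y=6:
= 343 + 147 + 168 + 14 + 216 + 108 + 12
= 1008.

1008


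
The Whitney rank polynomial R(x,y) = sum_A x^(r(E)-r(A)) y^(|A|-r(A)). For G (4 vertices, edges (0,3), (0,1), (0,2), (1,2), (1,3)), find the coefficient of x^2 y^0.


R(x,y) = sum over A in 2^E of x^(r(E)-r(A)) * y^(|A|-r(A)).
G has 4 vertices, 5 edges. r(E) = 3.
Enumerate all 2^5 = 32 subsets.
Count subsets with r(E)-r(A)=2 and |A|-r(A)=0: 5.

5


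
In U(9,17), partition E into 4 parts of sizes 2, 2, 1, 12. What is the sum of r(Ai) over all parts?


r(Ai) = min(|Ai|, 9) for each part.
Sum = min(2,9) + min(2,9) + min(1,9) + min(12,9)
    = 2 + 2 + 1 + 9
    = 14.

14


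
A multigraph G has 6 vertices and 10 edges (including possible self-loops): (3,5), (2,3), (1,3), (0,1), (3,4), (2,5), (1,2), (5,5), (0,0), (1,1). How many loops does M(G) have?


In a graphic matroid, a loop is a self-loop edge (u,u) with rank 0.
Examining all 10 edges for self-loops...
Self-loops found: (5,5), (0,0), (1,1)
Number of loops = 3.

3


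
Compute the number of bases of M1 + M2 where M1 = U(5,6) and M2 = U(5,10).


Bases of a direct sum M1 + M2: |B| = |B(M1)| * |B(M2)|.
|B(U(5,6))| = C(6,5) = 6.
|B(U(5,10))| = C(10,5) = 252.
Total bases = 6 * 252 = 1512.

1512


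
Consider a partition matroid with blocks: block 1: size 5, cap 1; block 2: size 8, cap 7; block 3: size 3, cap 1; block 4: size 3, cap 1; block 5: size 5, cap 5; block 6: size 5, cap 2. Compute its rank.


Rank of a partition matroid = sum of min(|Si|, ci) for each block.
= min(5,1) + min(8,7) + min(3,1) + min(3,1) + min(5,5) + min(5,2)
= 1 + 7 + 1 + 1 + 5 + 2
= 17.

17


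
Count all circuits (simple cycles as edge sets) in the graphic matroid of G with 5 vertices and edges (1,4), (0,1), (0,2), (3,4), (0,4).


A circuit in a graphic matroid = edge set of a simple cycle.
G has 5 vertices and 5 edges.
Enumerating all minimal edge subsets forming cycles...
Total circuits found: 1.

1


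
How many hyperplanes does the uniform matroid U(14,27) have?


Hyperplanes of U(14,27) are flats of rank 13.
In a uniform matroid, these are exactly the (13)-element subsets.
Count = (27 choose 13) = 20058300.

20058300


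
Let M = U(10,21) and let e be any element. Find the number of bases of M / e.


Contracting e from U(10,21) gives U(9,20).
Bases of U(9,20) = C(20,9) = 167960.

167960


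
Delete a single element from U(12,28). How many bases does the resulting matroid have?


Deleting e from U(12,28) gives U(12,27) since n > r.
Bases of U(12,27) = C(27,12) = 27! / (12! * 15!) = 17383860.

17383860


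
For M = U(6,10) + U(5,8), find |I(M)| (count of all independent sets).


For a direct sum, |I(M1+M2)| = |I(M1)| * |I(M2)|.
|I(U(6,10))| = sum C(10,k) for k=0..6 = 848.
|I(U(5,8))| = sum C(8,k) for k=0..5 = 219.
Total = 848 * 219 = 185712.

185712


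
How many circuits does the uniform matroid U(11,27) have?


In U(11,27), circuits are the (12)-element subsets.
Any set of 12 elements is dependent, and removing any one element gives
an independent set of size 11, so it is a minimal dependent set.
Number of circuits = C(27,12) = 17383860.

17383860


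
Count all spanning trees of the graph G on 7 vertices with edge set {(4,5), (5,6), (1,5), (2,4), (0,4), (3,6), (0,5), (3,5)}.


By Kirchhoff's matrix tree theorem, the number of spanning trees equals
the determinant of any cofactor of the Laplacian matrix L.
G has 7 vertices and 8 edges.
Computing the (6 x 6) cofactor determinant gives 9.

9


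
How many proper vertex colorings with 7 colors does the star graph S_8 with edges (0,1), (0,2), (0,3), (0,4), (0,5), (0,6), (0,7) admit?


P(tree, k) = k * (k-1)^(7) for any tree on 8 vertices.
P(7) = 7 * 6^7 = 7 * 279936 = 1959552.

1959552


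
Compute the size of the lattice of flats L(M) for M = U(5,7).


Flats of U(5,7): every subset of size < 5 is a flat, plus E itself.
Count = C(7,0) + C(7,1) + C(7,2) + C(7,3) + C(7,4) + 1
     = 1 + 7 + 21 + 35 + 35 + 1
     = 100.

100


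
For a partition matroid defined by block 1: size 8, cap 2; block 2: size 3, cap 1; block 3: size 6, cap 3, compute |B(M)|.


A basis picks exactly ci elements from block i.
Number of bases = product of C(|Si|, ci).
= C(8,2) * C(3,1) * C(6,3)
= 28 * 3 * 20
= 1680.

1680


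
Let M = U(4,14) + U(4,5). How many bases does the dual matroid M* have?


(M1+M2)* = M1* + M2*.
M1* = U(10,14), bases: C(14,10) = 1001.
M2* = U(1,5), bases: C(5,1) = 5.
|B(M*)| = 1001 * 5 = 5005.

5005


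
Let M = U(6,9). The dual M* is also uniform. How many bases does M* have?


The dual of U(r,n) is U(n-r, n) = U(3,9).
Bases of U(3,9) are all (3)-element subsets.
|B(M*)| = C(9,3) = (9 * 8 * 7) / (1 * 2 * 3) = 84.

84


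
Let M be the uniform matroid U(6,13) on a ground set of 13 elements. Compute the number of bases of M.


Bases of U(6,13) are all 6-element subsets of the 13-element ground set.
Number of bases = C(13,6).
C(13,6) = 13! / (6! * 7!) = 1716.

1716


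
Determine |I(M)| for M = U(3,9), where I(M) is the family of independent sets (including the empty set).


Independent sets of U(3,9) are all subsets of size <= 3.
Count = C(9,0) + C(9,1) + C(9,2) + C(9,3)
     = 1 + 9 + 36 + 84
     = 130.

130


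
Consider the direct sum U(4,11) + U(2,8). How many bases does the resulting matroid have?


Bases of a direct sum M1 + M2: |B| = |B(M1)| * |B(M2)|.
|B(U(4,11))| = C(11,4) = 330.
|B(U(2,8))| = C(8,2) = 28.
Total bases = 330 * 28 = 9240.

9240


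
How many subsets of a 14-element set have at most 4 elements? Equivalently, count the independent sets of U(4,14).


Independent sets of U(4,14) are all subsets of size <= 4.
Count = C(14,0) + C(14,1) + C(14,2) + C(14,3) + C(14,4)
     = 1 + 14 + 91 + 364 + 1001
     = 1471.

1471


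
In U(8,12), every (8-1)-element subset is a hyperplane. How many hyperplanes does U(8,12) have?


Hyperplanes of U(8,12) are flats of rank 7.
In a uniform matroid, these are exactly the (7)-element subsets.
Count = C(12,7) = 792.

792


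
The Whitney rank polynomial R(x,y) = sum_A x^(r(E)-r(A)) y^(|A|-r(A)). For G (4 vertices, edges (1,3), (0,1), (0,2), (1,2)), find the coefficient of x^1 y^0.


R(x,y) = sum over A in 2^E of x^(r(E)-r(A)) * y^(|A|-r(A)).
G has 4 vertices, 4 edges. r(E) = 3.
Enumerate all 2^4 = 16 subsets.
Count subsets with r(E)-r(A)=1 and |A|-r(A)=0: 6.

6


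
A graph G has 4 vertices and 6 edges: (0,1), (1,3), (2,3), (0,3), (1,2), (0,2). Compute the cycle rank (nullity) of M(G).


Cycle rank (nullity) = |E| - r(M) = |E| - (|V| - c).
|E| = 6, |V| = 4, c = 1.
Nullity = 6 - (4 - 1) = 6 - 3 = 3.

3


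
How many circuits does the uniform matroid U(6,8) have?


In U(6,8), circuits are the (7)-element subsets.
Any set of 7 elements is dependent, and removing any one element gives
an independent set of size 6, so it is a minimal dependent set.
Number of circuits = C(8,7) = 8.

8


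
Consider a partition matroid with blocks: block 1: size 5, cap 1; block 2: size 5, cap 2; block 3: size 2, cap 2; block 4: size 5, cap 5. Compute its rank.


Rank of a partition matroid = sum of min(|Si|, ci) for each block.
= min(5,1) + min(5,2) + min(2,2) + min(5,5)
= 1 + 2 + 2 + 5
= 10.

10


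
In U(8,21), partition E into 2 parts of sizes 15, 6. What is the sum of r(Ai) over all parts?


r(Ai) = min(|Ai|, 8) for each part.
Sum = min(15,8) + min(6,8)
    = 8 + 6
    = 14.

14


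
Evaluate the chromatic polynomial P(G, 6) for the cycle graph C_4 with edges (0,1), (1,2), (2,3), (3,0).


P(C_4, k) = (k-1)^4 + (-1)^4*(k-1).
P(6) = (5)^4 + 5
= 625 + 5 = 630.

630


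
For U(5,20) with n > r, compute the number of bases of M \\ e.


Deleting e from U(5,20) gives U(5,19) since n > r.
Bases of U(5,19) = (19 choose 5) = 11628.

11628


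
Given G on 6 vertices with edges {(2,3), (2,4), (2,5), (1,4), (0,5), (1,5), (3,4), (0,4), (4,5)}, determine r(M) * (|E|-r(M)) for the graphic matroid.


r(M) = |V| - c = 6 - 1 = 5.
nullity = |E| - r(M) = 9 - 5 = 4.
Product = 5 * 4 = 20.

20


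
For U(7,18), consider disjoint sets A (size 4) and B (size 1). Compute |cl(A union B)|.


|A union B| = 4 + 1 = 5 (disjoint).
In U(7,18), cl(S) = S if |S| < 7, else cl(S) = E.
Since 5 < 7, cl(A union B) = A union B.
|cl(A union B)| = 5.

5


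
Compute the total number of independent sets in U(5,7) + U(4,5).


For a direct sum, |I(M1+M2)| = |I(M1)| * |I(M2)|.
|I(U(5,7))| = sum C(7,k) for k=0..5 = 120.
|I(U(4,5))| = sum C(5,k) for k=0..4 = 31.
Total = 120 * 31 = 3720.

3720


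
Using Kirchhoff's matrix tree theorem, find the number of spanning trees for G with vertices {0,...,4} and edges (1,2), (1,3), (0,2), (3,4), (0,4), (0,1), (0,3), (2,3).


By Kirchhoff's matrix tree theorem, the number of spanning trees equals
the determinant of any cofactor of the Laplacian matrix L.
G has 5 vertices and 8 edges.
Computing the (4 x 4) cofactor determinant gives 40.

40


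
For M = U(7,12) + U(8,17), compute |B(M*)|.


(M1+M2)* = M1* + M2*.
M1* = U(5,12), bases: C(12,5) = 792.
M2* = U(9,17), bases: C(17,9) = 24310.
|B(M*)| = 792 * 24310 = 19253520.

19253520
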